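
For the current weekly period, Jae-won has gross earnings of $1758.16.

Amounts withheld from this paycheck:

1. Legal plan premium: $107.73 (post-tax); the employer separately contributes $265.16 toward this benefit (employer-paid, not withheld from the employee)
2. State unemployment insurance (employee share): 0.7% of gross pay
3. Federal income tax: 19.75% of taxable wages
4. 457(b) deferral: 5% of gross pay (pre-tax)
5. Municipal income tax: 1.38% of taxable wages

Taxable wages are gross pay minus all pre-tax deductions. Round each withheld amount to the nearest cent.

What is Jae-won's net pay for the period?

$1197.29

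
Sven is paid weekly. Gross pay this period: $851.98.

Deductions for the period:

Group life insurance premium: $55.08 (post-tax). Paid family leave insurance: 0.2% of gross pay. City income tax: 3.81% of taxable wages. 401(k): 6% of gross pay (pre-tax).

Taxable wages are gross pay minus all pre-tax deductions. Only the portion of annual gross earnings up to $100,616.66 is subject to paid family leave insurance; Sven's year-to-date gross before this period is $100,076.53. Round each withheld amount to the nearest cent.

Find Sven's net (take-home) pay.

$714.19

401(k): $851.98 × 0.06 = $51.12
Taxable wages = $851.98 − $51.12 = $800.86
City income tax: $800.86 × 0.0381 = $30.51
Paid family leave insurance: only $100,616.66 − $100,076.53 = $540.13 of this check is subject → $540.13 × 0.002 = $1.08
Group life insurance premium: $55.08
Total deductions = $51.12 + $30.51 + $1.08 + $55.08 = $137.79
Net pay = $851.98 − $137.79 = $714.19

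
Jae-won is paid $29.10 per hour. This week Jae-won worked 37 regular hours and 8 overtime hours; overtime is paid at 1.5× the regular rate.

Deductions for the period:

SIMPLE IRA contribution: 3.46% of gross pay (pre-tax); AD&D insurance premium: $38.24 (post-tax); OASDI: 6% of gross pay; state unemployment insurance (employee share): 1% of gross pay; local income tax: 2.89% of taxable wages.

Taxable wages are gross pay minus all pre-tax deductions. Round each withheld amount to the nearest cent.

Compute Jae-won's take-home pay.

$1,198.73

Regular pay: 37 × $29.10 = $1,076.70
Overtime pay: 8 × $29.10 × 1.5 = $349.20
Gross pay = $1,076.70 + $349.20 = $1,425.90
SIMPLE IRA contribution: $1,425.90 × 0.0346 = $49.34
Taxable wages = $1,425.90 − $49.34 = $1,376.56
Local income tax: $1,376.56 × 0.0289 = $39.78
OASDI: $1,425.90 × 0.06 = $85.55
State unemployment insurance (employee share): $1,425.90 × 0.01 = $14.26
AD&D insurance premium: $38.24
Total deductions = $49.34 + $39.78 + $85.55 + $14.26 + $38.24 = $227.17
Net pay = $1,425.90 − $227.17 = $1,198.73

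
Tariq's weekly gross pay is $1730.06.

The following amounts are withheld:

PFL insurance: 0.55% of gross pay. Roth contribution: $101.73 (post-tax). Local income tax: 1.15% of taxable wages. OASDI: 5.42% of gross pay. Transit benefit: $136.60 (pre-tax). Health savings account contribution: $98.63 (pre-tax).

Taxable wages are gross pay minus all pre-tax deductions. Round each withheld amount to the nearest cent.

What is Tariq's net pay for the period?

$1272.62

Health savings account contribution: $98.63
Transit benefit: $136.60
Pre-tax total = $98.63 + $136.60 = $235.23
Taxable wages = $1730.06 − $235.23 = $1494.83
Local income tax: $1494.83 × 0.0115 = $17.19
PFL insurance: $1730.06 × 0.0055 = $9.52
OASDI: $1730.06 × 0.0542 = $93.77
Roth contribution: $101.73
Total deductions = $98.63 + $136.60 + $17.19 + $9.52 + $93.77 + $101.73 = $457.44
Net pay = $1730.06 − $457.44 = $1272.62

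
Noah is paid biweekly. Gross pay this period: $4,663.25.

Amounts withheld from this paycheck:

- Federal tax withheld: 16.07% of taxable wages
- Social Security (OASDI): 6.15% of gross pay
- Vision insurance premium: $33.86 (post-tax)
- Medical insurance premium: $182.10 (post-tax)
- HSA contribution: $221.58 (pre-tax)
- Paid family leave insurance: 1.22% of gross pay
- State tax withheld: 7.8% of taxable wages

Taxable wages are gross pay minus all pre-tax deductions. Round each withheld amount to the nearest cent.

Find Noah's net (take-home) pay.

$2,821.80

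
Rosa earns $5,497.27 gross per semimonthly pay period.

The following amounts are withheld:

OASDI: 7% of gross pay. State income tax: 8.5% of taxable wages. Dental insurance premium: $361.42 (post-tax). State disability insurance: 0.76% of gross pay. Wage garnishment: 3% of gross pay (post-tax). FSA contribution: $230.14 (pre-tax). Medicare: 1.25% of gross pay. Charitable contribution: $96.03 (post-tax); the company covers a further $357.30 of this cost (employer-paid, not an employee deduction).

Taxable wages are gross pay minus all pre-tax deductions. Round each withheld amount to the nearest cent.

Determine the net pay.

$3,701.74

FSA contribution: $230.14
Taxable wages = $5,497.27 − $230.14 = $5,267.13
State income tax: $5,267.13 × 0.085 = $447.71
Medicare: $5,497.27 × 0.0125 = $68.72
OASDI: $5,497.27 × 0.07 = $384.81
State disability insurance: $5,497.27 × 0.0076 = $41.78
Charitable contribution: $96.03
Wage garnishment: $5,497.27 × 0.03 = $164.92
Dental insurance premium: $361.42
(Employer's $357.30 toward charitable contribution is not withheld from the employee.)
Total deductions = $230.14 + $447.71 + $68.72 + $384.81 + $41.78 + $96.03 + $164.92 + $361.42 = $1,795.53
Net pay = $5,497.27 − $1,795.53 = $3,701.74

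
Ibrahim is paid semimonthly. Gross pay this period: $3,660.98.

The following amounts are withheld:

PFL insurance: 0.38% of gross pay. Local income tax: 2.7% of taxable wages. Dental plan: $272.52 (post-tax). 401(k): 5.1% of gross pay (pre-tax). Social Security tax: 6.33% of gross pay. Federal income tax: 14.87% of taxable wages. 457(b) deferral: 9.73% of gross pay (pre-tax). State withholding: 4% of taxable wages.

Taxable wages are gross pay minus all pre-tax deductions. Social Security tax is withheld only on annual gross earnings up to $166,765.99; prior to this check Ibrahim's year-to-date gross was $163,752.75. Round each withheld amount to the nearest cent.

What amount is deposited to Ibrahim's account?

401(k): $3,660.98 × 0.051 = $186.71
457(b) deferral: $3,660.98 × 0.0973 = $356.21
Pre-tax total = $186.71 + $356.21 = $542.92
Taxable wages = $3,660.98 − $542.92 = $3,118.06
Local income tax: $3,118.06 × 0.027 = $84.19
Federal income tax: $3,118.06 × 0.1487 = $463.66
State withholding: $3,118.06 × 0.04 = $124.72
Social Security tax: only $166,765.99 − $163,752.75 = $3,013.24 of this check is subject → $3,013.24 × 0.0633 = $190.74
PFL insurance: $3,660.98 × 0.0038 = $13.91
Dental plan: $272.52
Total deductions = $186.71 + $356.21 + $84.19 + $463.66 + $124.72 + $190.74 + $13.91 + $272.52 = $1,692.66
Net pay = $3,660.98 − $1,692.66 = $1,968.32

$1,968.32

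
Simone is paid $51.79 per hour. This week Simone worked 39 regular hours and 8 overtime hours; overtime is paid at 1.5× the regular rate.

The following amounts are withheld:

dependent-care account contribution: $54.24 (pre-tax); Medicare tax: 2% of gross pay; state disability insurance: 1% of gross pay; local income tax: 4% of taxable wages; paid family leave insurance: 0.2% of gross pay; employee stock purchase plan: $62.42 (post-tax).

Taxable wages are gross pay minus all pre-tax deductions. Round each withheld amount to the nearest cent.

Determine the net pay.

Regular pay: 39 × $51.79 = $2019.81
Overtime pay: 8 × $51.79 × 1.5 = $621.48
Gross pay = $2019.81 + $621.48 = $2641.29
Dependent-care account contribution: $54.24
Taxable wages = $2641.29 − $54.24 = $2587.05
Local income tax: $2587.05 × 0.04 = $103.48
Paid family leave insurance: $2641.29 × 0.002 = $5.28
State disability insurance: $2641.29 × 0.01 = $26.41
Medicare tax: $2641.29 × 0.02 = $52.83
Employee stock purchase plan: $62.42
Total deductions = $54.24 + $103.48 + $5.28 + $26.41 + $52.83 + $62.42 = $304.66
Net pay = $2641.29 − $304.66 = $2336.63

$2336.63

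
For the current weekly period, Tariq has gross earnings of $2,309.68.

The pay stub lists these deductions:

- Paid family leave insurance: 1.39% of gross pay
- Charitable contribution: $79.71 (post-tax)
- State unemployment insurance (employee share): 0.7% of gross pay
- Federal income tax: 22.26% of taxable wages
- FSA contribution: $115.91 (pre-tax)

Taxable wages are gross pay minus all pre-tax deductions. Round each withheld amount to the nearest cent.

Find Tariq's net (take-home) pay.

FSA contribution: $115.91
Taxable wages = $2,309.68 − $115.91 = $2,193.77
Federal income tax: $2,193.77 × 0.2226 = $488.33
State unemployment insurance (employee share): $2,309.68 × 0.007 = $16.17
Paid family leave insurance: $2,309.68 × 0.0139 = $32.10
Charitable contribution: $79.71
Total deductions = $115.91 + $488.33 + $16.17 + $32.10 + $79.71 = $732.22
Net pay = $2,309.68 − $732.22 = $1,577.46

$1,577.46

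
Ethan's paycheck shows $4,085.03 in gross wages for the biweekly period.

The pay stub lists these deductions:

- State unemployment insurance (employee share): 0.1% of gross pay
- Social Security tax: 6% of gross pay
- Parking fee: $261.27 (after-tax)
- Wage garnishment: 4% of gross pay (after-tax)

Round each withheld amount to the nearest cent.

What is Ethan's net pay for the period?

$3,411.17

State unemployment insurance (employee share): $4,085.03 × 0.001 = $4.09
Social Security tax: $4,085.03 × 0.06 = $245.10
Parking fee: $261.27
Wage garnishment: $4,085.03 × 0.04 = $163.40
Total deductions = $4.09 + $245.10 + $261.27 + $163.40 = $673.86
Net pay = $4,085.03 − $673.86 = $3,411.17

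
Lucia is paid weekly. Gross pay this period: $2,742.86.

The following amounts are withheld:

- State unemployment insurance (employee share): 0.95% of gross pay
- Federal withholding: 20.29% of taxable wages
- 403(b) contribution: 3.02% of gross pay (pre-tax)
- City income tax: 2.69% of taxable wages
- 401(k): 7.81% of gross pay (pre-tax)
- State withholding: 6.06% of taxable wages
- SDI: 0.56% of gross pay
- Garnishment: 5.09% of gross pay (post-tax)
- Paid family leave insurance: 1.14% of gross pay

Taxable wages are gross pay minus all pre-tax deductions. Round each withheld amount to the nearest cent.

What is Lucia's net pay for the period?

403(b) contribution: $2,742.86 × 0.0302 = $82.83
401(k): $2,742.86 × 0.0781 = $214.22
Pre-tax total = $82.83 + $214.22 = $297.05
Taxable wages = $2,742.86 − $297.05 = $2,445.81
City income tax: $2,445.81 × 0.0269 = $65.79
State withholding: $2,445.81 × 0.0606 = $148.22
Federal withholding: $2,445.81 × 0.2029 = $496.25
Paid family leave insurance: $2,742.86 × 0.0114 = $31.27
SDI: $2,742.86 × 0.0056 = $15.36
State unemployment insurance (employee share): $2,742.86 × 0.0095 = $26.06
Garnishment: $2,742.86 × 0.0509 = $139.61
Total deductions = $82.83 + $214.22 + $65.79 + $148.22 + $496.25 + $31.27 + $15.36 + $26.06 + $139.61 = $1,219.61
Net pay = $2,742.86 − $1,219.61 = $1,523.25

$1,523.25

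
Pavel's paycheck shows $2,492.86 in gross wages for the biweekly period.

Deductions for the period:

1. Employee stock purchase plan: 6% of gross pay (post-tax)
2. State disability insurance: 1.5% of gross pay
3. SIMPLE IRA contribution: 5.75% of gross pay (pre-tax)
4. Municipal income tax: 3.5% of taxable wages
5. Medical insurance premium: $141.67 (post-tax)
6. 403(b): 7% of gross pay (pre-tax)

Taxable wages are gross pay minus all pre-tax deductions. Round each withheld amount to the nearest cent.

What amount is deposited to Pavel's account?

SIMPLE IRA contribution: $2,492.86 × 0.0575 = $143.34
403(b): $2,492.86 × 0.07 = $174.50
Pre-tax total = $143.34 + $174.50 = $317.84
Taxable wages = $2,492.86 − $317.84 = $2,175.02
Municipal income tax: $2,175.02 × 0.035 = $76.13
State disability insurance: $2,492.86 × 0.015 = $37.39
Medical insurance premium: $141.67
Employee stock purchase plan: $2,492.86 × 0.06 = $149.57
Total deductions = $143.34 + $174.50 + $76.13 + $37.39 + $141.67 + $149.57 = $722.60
Net pay = $2,492.86 − $722.60 = $1,770.26

$1,770.26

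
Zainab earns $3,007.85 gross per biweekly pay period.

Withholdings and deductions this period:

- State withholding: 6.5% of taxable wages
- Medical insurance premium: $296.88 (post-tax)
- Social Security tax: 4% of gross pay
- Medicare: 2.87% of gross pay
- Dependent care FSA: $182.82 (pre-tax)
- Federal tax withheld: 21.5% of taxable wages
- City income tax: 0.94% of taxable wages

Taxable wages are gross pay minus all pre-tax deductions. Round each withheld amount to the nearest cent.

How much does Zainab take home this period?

$1,503.94

Dependent care FSA: $182.82
Taxable wages = $3,007.85 − $182.82 = $2,825.03
City income tax: $2,825.03 × 0.0094 = $26.56
Federal tax withheld: $2,825.03 × 0.215 = $607.38
State withholding: $2,825.03 × 0.065 = $183.63
Social Security tax: $3,007.85 × 0.04 = $120.31
Medicare: $3,007.85 × 0.0287 = $86.33
Medical insurance premium: $296.88
Total deductions = $182.82 + $26.56 + $607.38 + $183.63 + $120.31 + $86.33 + $296.88 = $1,503.91
Net pay = $3,007.85 − $1,503.91 = $1,503.94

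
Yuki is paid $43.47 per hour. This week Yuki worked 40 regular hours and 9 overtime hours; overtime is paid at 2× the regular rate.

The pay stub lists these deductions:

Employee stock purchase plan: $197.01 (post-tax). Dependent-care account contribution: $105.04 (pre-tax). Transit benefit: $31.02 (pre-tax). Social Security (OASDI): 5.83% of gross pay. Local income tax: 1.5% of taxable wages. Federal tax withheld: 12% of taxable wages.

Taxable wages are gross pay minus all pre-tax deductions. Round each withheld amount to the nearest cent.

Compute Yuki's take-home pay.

Regular pay: 40 × $43.47 = $1738.80
Overtime pay: 9 × $43.47 × 2 = $782.46
Gross pay = $1738.80 + $782.46 = $2521.26
Dependent-care account contribution: $105.04
Transit benefit: $31.02
Pre-tax total = $105.04 + $31.02 = $136.06
Taxable wages = $2521.26 − $136.06 = $2385.20
Federal tax withheld: $2385.20 × 0.12 = $286.22
Local income tax: $2385.20 × 0.015 = $35.78
Social Security (OASDI): $2521.26 × 0.0583 = $146.99
Employee stock purchase plan: $197.01
Total deductions = $105.04 + $31.02 + $286.22 + $35.78 + $146.99 + $197.01 = $802.06
Net pay = $2521.26 − $802.06 = $1719.20

$1719.20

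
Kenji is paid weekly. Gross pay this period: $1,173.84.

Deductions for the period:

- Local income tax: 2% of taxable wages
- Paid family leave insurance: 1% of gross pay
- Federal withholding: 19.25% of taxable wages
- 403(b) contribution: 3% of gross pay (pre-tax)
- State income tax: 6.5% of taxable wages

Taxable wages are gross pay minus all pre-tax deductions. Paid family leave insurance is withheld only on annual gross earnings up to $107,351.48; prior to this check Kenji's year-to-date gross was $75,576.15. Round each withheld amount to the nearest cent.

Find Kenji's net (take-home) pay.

403(b) contribution: $1,173.84 × 0.03 = $35.22
Taxable wages = $1,173.84 − $35.22 = $1,138.62
State income tax: $1,138.62 × 0.065 = $74.01
Federal withholding: $1,138.62 × 0.1925 = $219.18
Local income tax: $1,138.62 × 0.02 = $22.77
Paid family leave insurance: cap not yet reached, full $1,173.84 is subject → $1,173.84 × 0.01 = $11.74
Total deductions = $35.22 + $74.01 + $219.18 + $22.77 + $11.74 = $362.92
Net pay = $1,173.84 − $362.92 = $810.92

$810.92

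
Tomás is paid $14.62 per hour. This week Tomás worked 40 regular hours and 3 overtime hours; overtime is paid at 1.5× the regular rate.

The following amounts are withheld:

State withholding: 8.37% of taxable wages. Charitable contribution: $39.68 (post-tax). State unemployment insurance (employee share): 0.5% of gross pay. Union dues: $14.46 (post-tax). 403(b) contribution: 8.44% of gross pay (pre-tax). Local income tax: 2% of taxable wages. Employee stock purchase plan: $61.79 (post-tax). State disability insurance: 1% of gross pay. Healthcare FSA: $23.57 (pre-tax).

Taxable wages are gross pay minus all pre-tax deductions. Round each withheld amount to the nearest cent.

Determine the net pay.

Regular pay: 40 × $14.62 = $584.80
Overtime pay: 3 × $14.62 × 1.5 = $65.79
Gross pay = $584.80 + $65.79 = $650.59
403(b) contribution: $650.59 × 0.0844 = $54.91
Healthcare FSA: $23.57
Pre-tax total = $54.91 + $23.57 = $78.48
Taxable wages = $650.59 − $78.48 = $572.11
Local income tax: $572.11 × 0.02 = $11.44
State withholding: $572.11 × 0.0837 = $47.89
State disability insurance: $650.59 × 0.01 = $6.51
State unemployment insurance (employee share): $650.59 × 0.005 = $3.25
Charitable contribution: $39.68
Employee stock purchase plan: $61.79
Union dues: $14.46
Total deductions = $54.91 + $23.57 + $11.44 + $47.89 + $6.51 + $3.25 + $39.68 + $61.79 + $14.46 = $263.50
Net pay = $650.59 − $263.50 = $387.09

$387.09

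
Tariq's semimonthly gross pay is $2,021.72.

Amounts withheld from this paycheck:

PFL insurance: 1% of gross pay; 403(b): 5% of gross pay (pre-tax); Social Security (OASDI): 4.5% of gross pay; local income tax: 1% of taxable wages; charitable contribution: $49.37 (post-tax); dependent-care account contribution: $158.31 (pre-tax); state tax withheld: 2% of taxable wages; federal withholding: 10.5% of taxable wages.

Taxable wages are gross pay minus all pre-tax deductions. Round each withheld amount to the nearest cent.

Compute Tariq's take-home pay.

Dependent-care account contribution: $158.31
403(b): $2,021.72 × 0.05 = $101.09
Pre-tax total = $158.31 + $101.09 = $259.40
Taxable wages = $2,021.72 − $259.40 = $1,762.32
Local income tax: $1,762.32 × 0.01 = $17.62
State tax withheld: $1,762.32 × 0.02 = $35.25
Federal withholding: $1,762.32 × 0.105 = $185.04
Social Security (OASDI): $2,021.72 × 0.045 = $90.98
PFL insurance: $2,021.72 × 0.01 = $20.22
Charitable contribution: $49.37
Total deductions = $158.31 + $101.09 + $17.62 + $35.25 + $185.04 + $90.98 + $20.22 + $49.37 = $657.88
Net pay = $2,021.72 − $657.88 = $1,363.84

$1,363.84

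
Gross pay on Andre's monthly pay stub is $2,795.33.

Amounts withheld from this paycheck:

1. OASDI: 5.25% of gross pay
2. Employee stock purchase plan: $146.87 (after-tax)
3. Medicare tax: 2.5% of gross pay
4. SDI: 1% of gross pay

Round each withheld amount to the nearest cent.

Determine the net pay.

Medicare tax: $2,795.33 × 0.025 = $69.88
OASDI: $2,795.33 × 0.0525 = $146.75
SDI: $2,795.33 × 0.01 = $27.95
Employee stock purchase plan: $146.87
Total deductions = $69.88 + $146.75 + $27.95 + $146.87 = $391.45
Net pay = $2,795.33 − $391.45 = $2,403.88

$2,403.88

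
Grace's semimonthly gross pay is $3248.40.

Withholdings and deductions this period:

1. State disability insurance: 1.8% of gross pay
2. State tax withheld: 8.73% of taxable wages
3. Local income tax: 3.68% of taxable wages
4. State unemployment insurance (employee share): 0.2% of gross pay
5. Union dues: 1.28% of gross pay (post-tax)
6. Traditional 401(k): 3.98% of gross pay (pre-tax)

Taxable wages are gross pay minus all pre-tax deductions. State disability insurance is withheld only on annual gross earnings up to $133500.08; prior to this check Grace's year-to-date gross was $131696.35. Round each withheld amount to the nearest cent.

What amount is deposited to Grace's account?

$2651.48

Traditional 401(k): $3248.40 × 0.0398 = $129.29
Taxable wages = $3248.40 − $129.29 = $3119.11
Local income tax: $3119.11 × 0.0368 = $114.78
State tax withheld: $3119.11 × 0.0873 = $272.30
State disability insurance: only $133500.08 − $131696.35 = $1803.73 of this check is subject → $1803.73 × 0.018 = $32.47
State unemployment insurance (employee share): $3248.40 × 0.002 = $6.50
Union dues: $3248.40 × 0.0128 = $41.58
Total deductions = $129.29 + $114.78 + $272.30 + $32.47 + $6.50 + $41.58 = $596.92
Net pay = $3248.40 − $596.92 = $2651.48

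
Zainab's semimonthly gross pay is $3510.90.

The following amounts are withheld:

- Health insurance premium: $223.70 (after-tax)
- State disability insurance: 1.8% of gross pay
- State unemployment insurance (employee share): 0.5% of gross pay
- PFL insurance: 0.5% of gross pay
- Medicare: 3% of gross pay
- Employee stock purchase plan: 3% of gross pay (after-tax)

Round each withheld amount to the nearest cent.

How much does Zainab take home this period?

State disability insurance: $3510.90 × 0.018 = $63.20
Medicare: $3510.90 × 0.03 = $105.33
PFL insurance: $3510.90 × 0.005 = $17.55
State unemployment insurance (employee share): $3510.90 × 0.005 = $17.55
Health insurance premium: $223.70
Employee stock purchase plan: $3510.90 × 0.03 = $105.33
Total deductions = $63.20 + $105.33 + $17.55 + $17.55 + $223.70 + $105.33 = $532.66
Net pay = $3510.90 − $532.66 = $2978.24

$2978.24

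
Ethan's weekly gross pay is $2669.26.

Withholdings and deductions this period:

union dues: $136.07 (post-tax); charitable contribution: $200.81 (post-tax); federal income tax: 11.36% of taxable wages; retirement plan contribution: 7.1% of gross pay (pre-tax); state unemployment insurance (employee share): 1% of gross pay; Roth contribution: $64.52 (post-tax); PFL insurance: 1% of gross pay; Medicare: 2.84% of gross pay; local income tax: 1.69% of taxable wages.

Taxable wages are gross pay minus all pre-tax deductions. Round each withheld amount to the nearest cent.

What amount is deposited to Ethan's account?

$1625.54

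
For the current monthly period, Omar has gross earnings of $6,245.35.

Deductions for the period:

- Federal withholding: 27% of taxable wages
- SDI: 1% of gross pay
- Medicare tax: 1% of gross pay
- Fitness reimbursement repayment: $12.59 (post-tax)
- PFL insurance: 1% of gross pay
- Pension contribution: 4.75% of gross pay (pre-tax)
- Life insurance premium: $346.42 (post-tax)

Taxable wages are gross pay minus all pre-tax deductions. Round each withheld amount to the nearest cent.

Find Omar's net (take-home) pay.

Pension contribution: $6,245.35 × 0.0475 = $296.65
Taxable wages = $6,245.35 − $296.65 = $5,948.70
Federal withholding: $5,948.70 × 0.27 = $1,606.15
PFL insurance: $6,245.35 × 0.01 = $62.45
SDI: $6,245.35 × 0.01 = $62.45
Medicare tax: $6,245.35 × 0.01 = $62.45
Fitness reimbursement repayment: $12.59
Life insurance premium: $346.42
Total deductions = $296.65 + $1,606.15 + $62.45 + $62.45 + $62.45 + $12.59 + $346.42 = $2,449.16
Net pay = $6,245.35 − $2,449.16 = $3,796.19

$3,796.19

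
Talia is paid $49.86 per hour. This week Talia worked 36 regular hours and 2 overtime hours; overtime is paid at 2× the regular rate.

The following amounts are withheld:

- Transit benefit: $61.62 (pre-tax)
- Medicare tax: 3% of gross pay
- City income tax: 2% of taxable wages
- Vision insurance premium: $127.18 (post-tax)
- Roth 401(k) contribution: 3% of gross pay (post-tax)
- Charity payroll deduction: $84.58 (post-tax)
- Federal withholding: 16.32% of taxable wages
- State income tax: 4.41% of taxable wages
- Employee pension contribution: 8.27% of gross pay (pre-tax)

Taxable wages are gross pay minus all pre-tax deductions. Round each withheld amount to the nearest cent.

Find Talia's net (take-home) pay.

Regular pay: 36 × $49.86 = $1,794.96
Overtime pay: 2 × $49.86 × 2 = $199.44
Gross pay = $1,794.96 + $199.44 = $1,994.40
Employee pension contribution: $1,994.40 × 0.0827 = $164.94
Transit benefit: $61.62
Pre-tax total = $164.94 + $61.62 = $226.56
Taxable wages = $1,994.40 − $226.56 = $1,767.84
State income tax: $1,767.84 × 0.0441 = $77.96
City income tax: $1,767.84 × 0.02 = $35.36
Federal withholding: $1,767.84 × 0.1632 = $288.51
Medicare tax: $1,994.40 × 0.03 = $59.83
Charity payroll deduction: $84.58
Vision insurance premium: $127.18
Roth 401(k) contribution: $1,994.40 × 0.03 = $59.83
Total deductions = $164.94 + $61.62 + $77.96 + $35.36 + $288.51 + $59.83 + $84.58 + $127.18 + $59.83 = $959.81
Net pay = $1,994.40 − $959.81 = $1,034.59

$1,034.59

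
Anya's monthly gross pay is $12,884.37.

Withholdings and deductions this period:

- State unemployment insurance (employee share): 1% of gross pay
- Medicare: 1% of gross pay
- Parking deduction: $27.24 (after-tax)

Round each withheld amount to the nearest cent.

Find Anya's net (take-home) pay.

$12,599.45

Medicare: $12,884.37 × 0.01 = $128.84
State unemployment insurance (employee share): $12,884.37 × 0.01 = $128.84
Parking deduction: $27.24
Total deductions = $128.84 + $128.84 + $27.24 = $284.92
Net pay = $12,884.37 − $284.92 = $12,599.45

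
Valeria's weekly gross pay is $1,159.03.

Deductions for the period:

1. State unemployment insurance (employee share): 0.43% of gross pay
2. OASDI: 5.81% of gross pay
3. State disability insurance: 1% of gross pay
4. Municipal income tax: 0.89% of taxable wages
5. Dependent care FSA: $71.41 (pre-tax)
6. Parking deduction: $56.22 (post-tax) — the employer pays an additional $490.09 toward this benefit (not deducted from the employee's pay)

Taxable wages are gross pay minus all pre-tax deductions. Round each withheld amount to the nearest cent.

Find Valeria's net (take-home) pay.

Dependent care FSA: $71.41
Taxable wages = $1,159.03 − $71.41 = $1,087.62
Municipal income tax: $1,087.62 × 0.0089 = $9.68
OASDI: $1,159.03 × 0.0581 = $67.34
State unemployment insurance (employee share): $1,159.03 × 0.0043 = $4.98
State disability insurance: $1,159.03 × 0.01 = $11.59
Parking deduction: $56.22
(Employer's $490.09 toward parking deduction is not withheld from the employee.)
Total deductions = $71.41 + $9.68 + $67.34 + $4.98 + $11.59 + $56.22 = $221.22
Net pay = $1,159.03 − $221.22 = $937.81

$937.81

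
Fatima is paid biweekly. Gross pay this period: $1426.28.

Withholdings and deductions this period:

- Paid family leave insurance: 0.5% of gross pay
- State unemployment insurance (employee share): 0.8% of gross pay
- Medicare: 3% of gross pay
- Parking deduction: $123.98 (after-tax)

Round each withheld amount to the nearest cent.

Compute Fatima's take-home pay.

$1240.97

State unemployment insurance (employee share): $1426.28 × 0.008 = $11.41
Medicare: $1426.28 × 0.03 = $42.79
Paid family leave insurance: $1426.28 × 0.005 = $7.13
Parking deduction: $123.98
Total deductions = $11.41 + $42.79 + $7.13 + $123.98 = $185.31
Net pay = $1426.28 − $185.31 = $1240.97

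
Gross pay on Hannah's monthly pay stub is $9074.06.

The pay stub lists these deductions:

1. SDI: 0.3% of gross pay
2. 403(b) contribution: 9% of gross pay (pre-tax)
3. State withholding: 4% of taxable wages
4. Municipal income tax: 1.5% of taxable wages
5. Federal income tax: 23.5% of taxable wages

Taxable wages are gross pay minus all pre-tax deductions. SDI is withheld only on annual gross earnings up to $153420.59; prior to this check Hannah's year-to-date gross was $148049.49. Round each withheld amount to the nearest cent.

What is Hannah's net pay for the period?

403(b) contribution: $9074.06 × 0.09 = $816.67
Taxable wages = $9074.06 − $816.67 = $8257.39
Municipal income tax: $8257.39 × 0.015 = $123.86
Federal income tax: $8257.39 × 0.235 = $1940.49
State withholding: $8257.39 × 0.04 = $330.30
SDI: only $153420.59 − $148049.49 = $5371.10 of this check is subject → $5371.10 × 0.003 = $16.11
Total deductions = $816.67 + $123.86 + $1940.49 + $330.30 + $16.11 = $3227.43
Net pay = $9074.06 − $3227.43 = $5846.63

$5846.63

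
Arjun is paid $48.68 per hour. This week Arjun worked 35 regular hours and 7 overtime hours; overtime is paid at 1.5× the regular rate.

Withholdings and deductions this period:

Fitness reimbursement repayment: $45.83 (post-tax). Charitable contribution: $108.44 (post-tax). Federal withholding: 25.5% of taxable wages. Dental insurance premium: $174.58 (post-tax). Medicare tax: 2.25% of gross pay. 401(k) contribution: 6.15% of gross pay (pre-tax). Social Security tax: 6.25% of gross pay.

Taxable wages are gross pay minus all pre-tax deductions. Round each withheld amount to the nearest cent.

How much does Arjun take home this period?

Regular pay: 35 × $48.68 = $1,703.80
Overtime pay: 7 × $48.68 × 1.5 = $511.14
Gross pay = $1,703.80 + $511.14 = $2,214.94
401(k) contribution: $2,214.94 × 0.0615 = $136.22
Taxable wages = $2,214.94 − $136.22 = $2,078.72
Federal withholding: $2,078.72 × 0.255 = $530.07
Social Security tax: $2,214.94 × 0.0625 = $138.43
Medicare tax: $2,214.94 × 0.0225 = $49.84
Fitness reimbursement repayment: $45.83
Dental insurance premium: $174.58
Charitable contribution: $108.44
Total deductions = $136.22 + $530.07 + $138.43 + $49.84 + $45.83 + $174.58 + $108.44 = $1,183.41
Net pay = $2,214.94 − $1,183.41 = $1,031.53

$1,031.53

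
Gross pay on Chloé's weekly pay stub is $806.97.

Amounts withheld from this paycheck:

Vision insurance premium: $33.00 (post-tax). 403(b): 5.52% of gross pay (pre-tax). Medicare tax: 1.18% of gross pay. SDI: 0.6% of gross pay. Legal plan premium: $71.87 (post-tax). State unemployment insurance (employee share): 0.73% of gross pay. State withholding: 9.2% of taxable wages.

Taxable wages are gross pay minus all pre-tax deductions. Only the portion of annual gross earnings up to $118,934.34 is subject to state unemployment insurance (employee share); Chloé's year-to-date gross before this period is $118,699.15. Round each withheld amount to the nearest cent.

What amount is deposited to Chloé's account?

403(b): $806.97 × 0.0552 = $44.54
Taxable wages = $806.97 − $44.54 = $762.43
State withholding: $762.43 × 0.092 = $70.14
SDI: $806.97 × 0.006 = $4.84
Medicare tax: $806.97 × 0.0118 = $9.52
State unemployment insurance (employee share): only $118,934.34 − $118,699.15 = $235.19 of this check is subject → $235.19 × 0.0073 = $1.72
Legal plan premium: $71.87
Vision insurance premium: $33.00
Total deductions = $44.54 + $70.14 + $4.84 + $9.52 + $1.72 + $71.87 + $33.00 = $235.63
Net pay = $806.97 − $235.63 = $571.34

$571.34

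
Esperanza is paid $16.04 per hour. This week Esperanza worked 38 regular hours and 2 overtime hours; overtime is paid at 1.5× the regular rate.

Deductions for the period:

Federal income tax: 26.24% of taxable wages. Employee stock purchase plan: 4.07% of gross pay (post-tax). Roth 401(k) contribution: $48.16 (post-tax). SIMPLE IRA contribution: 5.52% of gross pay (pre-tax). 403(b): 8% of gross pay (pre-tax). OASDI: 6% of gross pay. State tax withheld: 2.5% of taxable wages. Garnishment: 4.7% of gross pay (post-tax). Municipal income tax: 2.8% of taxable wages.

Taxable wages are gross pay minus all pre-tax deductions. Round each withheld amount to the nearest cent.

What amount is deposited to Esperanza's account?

$244.06

Regular pay: 38 × $16.04 = $609.52
Overtime pay: 2 × $16.04 × 1.5 = $48.12
Gross pay = $609.52 + $48.12 = $657.64
403(b): $657.64 × 0.08 = $52.61
SIMPLE IRA contribution: $657.64 × 0.0552 = $36.30
Pre-tax total = $52.61 + $36.30 = $88.91
Taxable wages = $657.64 − $88.91 = $568.73
Municipal income tax: $568.73 × 0.028 = $15.92
Federal income tax: $568.73 × 0.2624 = $149.23
State tax withheld: $568.73 × 0.025 = $14.22
OASDI: $657.64 × 0.06 = $39.46
Employee stock purchase plan: $657.64 × 0.0407 = $26.77
Roth 401(k) contribution: $48.16
Garnishment: $657.64 × 0.047 = $30.91
Total deductions = $52.61 + $36.30 + $15.92 + $149.23 + $14.22 + $39.46 + $26.77 + $48.16 + $30.91 = $413.58
Net pay = $657.64 − $413.58 = $244.06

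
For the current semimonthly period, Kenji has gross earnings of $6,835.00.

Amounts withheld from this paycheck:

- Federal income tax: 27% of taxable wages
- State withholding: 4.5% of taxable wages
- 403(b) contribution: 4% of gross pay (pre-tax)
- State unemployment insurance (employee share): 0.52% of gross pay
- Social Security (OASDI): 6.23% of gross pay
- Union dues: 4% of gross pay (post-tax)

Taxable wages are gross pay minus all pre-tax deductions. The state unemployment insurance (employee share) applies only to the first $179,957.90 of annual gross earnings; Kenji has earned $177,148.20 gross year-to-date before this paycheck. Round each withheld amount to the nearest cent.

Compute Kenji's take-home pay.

$3,780.87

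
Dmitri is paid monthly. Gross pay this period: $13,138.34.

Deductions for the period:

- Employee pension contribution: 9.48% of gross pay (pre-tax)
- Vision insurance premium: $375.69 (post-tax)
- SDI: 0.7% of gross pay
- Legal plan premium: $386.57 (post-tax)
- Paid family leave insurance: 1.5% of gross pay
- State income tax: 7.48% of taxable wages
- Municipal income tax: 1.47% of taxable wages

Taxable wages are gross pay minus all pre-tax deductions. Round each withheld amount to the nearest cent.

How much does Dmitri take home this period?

$9,777.12

Employee pension contribution: $13,138.34 × 0.0948 = $1,245.51
Taxable wages = $13,138.34 − $1,245.51 = $11,892.83
Municipal income tax: $11,892.83 × 0.0147 = $174.82
State income tax: $11,892.83 × 0.0748 = $889.58
Paid family leave insurance: $13,138.34 × 0.015 = $197.08
SDI: $13,138.34 × 0.007 = $91.97
Vision insurance premium: $375.69
Legal plan premium: $386.57
Total deductions = $1,245.51 + $174.82 + $889.58 + $197.08 + $91.97 + $375.69 + $386.57 = $3,361.22
Net pay = $13,138.34 − $3,361.22 = $9,777.12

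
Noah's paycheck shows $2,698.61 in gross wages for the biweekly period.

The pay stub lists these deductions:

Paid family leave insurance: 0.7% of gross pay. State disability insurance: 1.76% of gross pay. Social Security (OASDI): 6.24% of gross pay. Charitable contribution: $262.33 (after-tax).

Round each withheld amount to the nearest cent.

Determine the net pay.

Paid family leave insurance: $2,698.61 × 0.007 = $18.89
Social Security (OASDI): $2,698.61 × 0.0624 = $168.39
State disability insurance: $2,698.61 × 0.0176 = $47.50
Charitable contribution: $262.33
Total deductions = $18.89 + $168.39 + $47.50 + $262.33 = $497.11
Net pay = $2,698.61 − $497.11 = $2,201.50

$2,201.50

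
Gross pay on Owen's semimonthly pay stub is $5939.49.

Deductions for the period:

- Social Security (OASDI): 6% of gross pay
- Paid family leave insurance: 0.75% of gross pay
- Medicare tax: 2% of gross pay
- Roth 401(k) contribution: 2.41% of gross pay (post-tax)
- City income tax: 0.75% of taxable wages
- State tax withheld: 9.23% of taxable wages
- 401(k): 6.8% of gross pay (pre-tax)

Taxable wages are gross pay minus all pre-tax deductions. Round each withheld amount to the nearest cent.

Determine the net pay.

401(k): $5939.49 × 0.068 = $403.89
Taxable wages = $5939.49 − $403.89 = $5535.60
State tax withheld: $5535.60 × 0.0923 = $510.94
City income tax: $5535.60 × 0.0075 = $41.52
Paid family leave insurance: $5939.49 × 0.0075 = $44.55
Medicare tax: $5939.49 × 0.02 = $118.79
Social Security (OASDI): $5939.49 × 0.06 = $356.37
Roth 401(k) contribution: $5939.49 × 0.0241 = $143.14
Total deductions = $403.89 + $510.94 + $41.52 + $44.55 + $118.79 + $356.37 + $143.14 = $1619.20
Net pay = $5939.49 − $1619.20 = $4320.29

$4320.29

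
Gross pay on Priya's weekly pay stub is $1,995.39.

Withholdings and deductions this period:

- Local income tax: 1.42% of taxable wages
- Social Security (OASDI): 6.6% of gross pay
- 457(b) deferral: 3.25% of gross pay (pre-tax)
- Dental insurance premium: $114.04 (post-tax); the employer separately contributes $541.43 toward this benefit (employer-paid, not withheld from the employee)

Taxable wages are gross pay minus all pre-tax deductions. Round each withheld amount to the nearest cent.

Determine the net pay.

457(b) deferral: $1,995.39 × 0.0325 = $64.85
Taxable wages = $1,995.39 − $64.85 = $1,930.54
Local income tax: $1,930.54 × 0.0142 = $27.41
Social Security (OASDI): $1,995.39 × 0.066 = $131.70
Dental insurance premium: $114.04
(Employer's $541.43 toward dental insurance premium is not withheld from the employee.)
Total deductions = $64.85 + $27.41 + $131.70 + $114.04 = $338.00
Net pay = $1,995.39 − $338.00 = $1,657.39

$1,657.39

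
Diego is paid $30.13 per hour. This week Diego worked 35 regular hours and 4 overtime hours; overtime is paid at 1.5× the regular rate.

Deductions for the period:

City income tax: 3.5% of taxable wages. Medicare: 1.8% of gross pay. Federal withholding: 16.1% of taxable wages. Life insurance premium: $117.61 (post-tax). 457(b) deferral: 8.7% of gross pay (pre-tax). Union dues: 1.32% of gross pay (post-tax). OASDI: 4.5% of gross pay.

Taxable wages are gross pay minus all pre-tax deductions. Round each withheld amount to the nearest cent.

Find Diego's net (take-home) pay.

Regular pay: 35 × $30.13 = $1054.55
Overtime pay: 4 × $30.13 × 1.5 = $180.78
Gross pay = $1054.55 + $180.78 = $1235.33
457(b) deferral: $1235.33 × 0.087 = $107.47
Taxable wages = $1235.33 − $107.47 = $1127.86
City income tax: $1127.86 × 0.035 = $39.48
Federal withholding: $1127.86 × 0.161 = $181.59
OASDI: $1235.33 × 0.045 = $55.59
Medicare: $1235.33 × 0.018 = $22.24
Union dues: $1235.33 × 0.0132 = $16.31
Life insurance premium: $117.61
Total deductions = $107.47 + $39.48 + $181.59 + $55.59 + $22.24 + $16.31 + $117.61 = $540.29
Net pay = $1235.33 − $540.29 = $695.04

$695.04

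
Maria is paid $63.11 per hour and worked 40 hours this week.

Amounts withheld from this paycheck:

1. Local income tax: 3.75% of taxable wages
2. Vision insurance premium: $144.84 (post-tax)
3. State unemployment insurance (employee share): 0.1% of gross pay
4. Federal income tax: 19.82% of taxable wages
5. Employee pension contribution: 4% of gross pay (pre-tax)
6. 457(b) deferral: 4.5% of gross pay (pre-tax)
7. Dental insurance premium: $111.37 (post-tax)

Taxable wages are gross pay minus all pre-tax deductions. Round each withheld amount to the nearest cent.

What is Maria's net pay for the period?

Gross pay: 40 × $63.11 = $2,524.40
Employee pension contribution: $2,524.40 × 0.04 = $100.98
457(b) deferral: $2,524.40 × 0.045 = $113.60
Pre-tax total = $100.98 + $113.60 = $214.58
Taxable wages = $2,524.40 − $214.58 = $2,309.82
Local income tax: $2,309.82 × 0.0375 = $86.62
Federal income tax: $2,309.82 × 0.1982 = $457.81
State unemployment insurance (employee share): $2,524.40 × 0.001 = $2.52
Vision insurance premium: $144.84
Dental insurance premium: $111.37
Total deductions = $100.98 + $113.60 + $86.62 + $457.81 + $2.52 + $144.84 + $111.37 = $1,017.74
Net pay = $2,524.40 − $1,017.74 = $1,506.66

$1,506.66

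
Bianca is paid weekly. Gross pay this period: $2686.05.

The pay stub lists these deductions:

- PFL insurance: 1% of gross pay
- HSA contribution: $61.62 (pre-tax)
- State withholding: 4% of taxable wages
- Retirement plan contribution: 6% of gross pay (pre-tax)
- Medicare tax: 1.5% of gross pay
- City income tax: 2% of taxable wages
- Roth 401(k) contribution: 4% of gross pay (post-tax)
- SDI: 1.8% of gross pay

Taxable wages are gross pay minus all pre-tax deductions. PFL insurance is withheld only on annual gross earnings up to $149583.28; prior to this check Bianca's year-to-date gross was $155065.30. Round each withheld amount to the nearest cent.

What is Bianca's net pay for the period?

$2119.39

HSA contribution: $61.62
Retirement plan contribution: $2686.05 × 0.06 = $161.16
Pre-tax total = $61.62 + $161.16 = $222.78
Taxable wages = $2686.05 − $222.78 = $2463.27
City income tax: $2463.27 × 0.02 = $49.27
State withholding: $2463.27 × 0.04 = $98.53
SDI: $2686.05 × 0.018 = $48.35
PFL insurance: annual cap $149583.28 already reached (YTD $155065.30), so $0.00
Medicare tax: $2686.05 × 0.015 = $40.29
Roth 401(k) contribution: $2686.05 × 0.04 = $107.44
Total deductions = $61.62 + $161.16 + $49.27 + $98.53 + $48.35 + $0.00 + $40.29 + $107.44 = $566.66
Net pay = $2686.05 − $566.66 = $2119.39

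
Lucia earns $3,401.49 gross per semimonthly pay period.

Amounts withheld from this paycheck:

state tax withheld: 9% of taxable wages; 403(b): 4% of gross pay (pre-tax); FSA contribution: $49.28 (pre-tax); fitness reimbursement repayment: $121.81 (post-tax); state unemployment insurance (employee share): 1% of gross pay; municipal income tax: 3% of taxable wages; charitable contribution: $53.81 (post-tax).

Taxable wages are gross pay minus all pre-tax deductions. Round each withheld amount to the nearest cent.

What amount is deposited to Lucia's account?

403(b): $3,401.49 × 0.04 = $136.06
FSA contribution: $49.28
Pre-tax total = $136.06 + $49.28 = $185.34
Taxable wages = $3,401.49 − $185.34 = $3,216.15
State tax withheld: $3,216.15 × 0.09 = $289.45
Municipal income tax: $3,216.15 × 0.03 = $96.48
State unemployment insurance (employee share): $3,401.49 × 0.01 = $34.01
Charitable contribution: $53.81
Fitness reimbursement repayment: $121.81
Total deductions = $136.06 + $49.28 + $289.45 + $96.48 + $34.01 + $53.81 + $121.81 = $780.90
Net pay = $3,401.49 − $780.90 = $2,620.59

$2,620.59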